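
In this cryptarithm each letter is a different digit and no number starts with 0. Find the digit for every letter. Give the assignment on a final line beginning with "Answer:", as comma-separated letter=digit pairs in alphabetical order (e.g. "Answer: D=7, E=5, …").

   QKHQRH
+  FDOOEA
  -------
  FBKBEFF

Step 1. [col 1: H + A ≡ F (mod 10)] column 1 (H + A ≡ F (mod 10), carry-in 0) doesn't pin F yet; pick F=1 and continue ⇒ F=1.
Step 2. [col 1: H + A ≡ F (mod 10)] A=6 is one option consistent with column 1 (H + A ≡ F (mod 10), carry-in 0) — take it ⇒ A=6.
Step 3. [col 1: H + A ≡ F (mod 10)] in column 1 we have H+A≡F with carry-in 0; given A=6, F=1 and digits 1,6 already taken and all letters distinct, that pins H to 5, so H=5.
Step 4. [col 2: R + E ≡ F (mod 10)] column 2 (R + E ≡ F (mod 10), carry-in 1) doesn't pin R yet; pick R=7 and continue ⇒ R=7.
Step 5. [col 2: R + E ≡ F (mod 10)] column 2: given R=7, F=1, carry-in 1, and digits 1,5,6,7 already taken and all letters distinct, R+E≡F (mod 10) forces E=3. So E=3.
Step 6. [col 3: Q + O ≡ E (mod 10)] several values work for O in column 3 (Q + O ≡ E (mod 10), carry-in 1); try O=4 ⇒ O=4.
Step 7. [col 3: Q + O ≡ E (mod 10)] in column 3 we have Q+O≡E with carry-in 1; given O=4, E=3 and digits 1,3,4,5,6,7 already taken and all letters distinct, that pins Q to 8 ⇒ Q=8.
Step 8. [col 4: H + O ≡ B (mod 10)] from column 4 (H=5, O=4, carry-in 1, digits 1,3,4,5,6,7,8 already taken and all letters distinct): B must equal 0 ⇒ B=0.
Step 9. [col 5: K + D ≡ K (mod 10)] column 5: given nothing yet, carry-in 1, and digits 0,1,3,4,5,6,7,8 already taken and all letters distinct, K+D≡K (mod 10) forces D=9, so D=9.
Step 10. [col 5: K + D ≡ K (mod 10)] from column 5 (D=9, carry-in 1, digits 0,1,3,4,5,6,7,8,9 already taken and all letters distinct): K must equal 2, so K=2.

Answer: A=6, B=0, D=9, E=3, F=1, H=5, K=2, O=4, Q=8, R=7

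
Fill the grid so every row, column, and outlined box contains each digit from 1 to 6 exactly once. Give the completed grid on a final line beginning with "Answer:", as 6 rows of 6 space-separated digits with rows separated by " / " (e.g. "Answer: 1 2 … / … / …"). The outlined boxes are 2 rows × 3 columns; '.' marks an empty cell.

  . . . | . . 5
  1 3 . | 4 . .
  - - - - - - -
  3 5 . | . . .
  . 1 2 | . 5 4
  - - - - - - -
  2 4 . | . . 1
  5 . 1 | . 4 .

Step 1. [r6c6∈{2,3,6}] across col 6, 3 lands solely at r6c6, so r6c6=3.
Step 2. [r5c5∈{6}] r5c5 is down to just 6. So r5c5=6.
Step 3. [r2c5∈{2}] nothing but 2 survives at r2c5, so r2c5=2.
Step 4. [r2c6∈{6}] r2c6 is down to just 6, so r2c6=6.
Step 5. [r4c1∈{6}] r4c1 is down to just 6 ⇒ r4c1=6.
Step 6. [r1c5∈{1,3}] in col 5, 3 fits only at r1c5, so r1c5=3.
Step 7. [r3c4∈{1,2,6}] across row 3, 6 lands solely at r3c4. So r3c4=6.
Step 8. [r1c3∈{4,6}] in col 3, 6 fits only at r1c3 ⇒ r1c3=6.
Step 9. [r1c1∈{4}] only 4 remains possible at r1c1, so r1c1=4.
Step 10. [r6c4∈{2}] nothing but 2 survives at r6c4, so r6c4=2.
Step 11. [r1c4∈{1}] nothing but 1 survives at r1c4, so r1c4=1.
Step 12. [r2c3∈{5}] nothing but 5 survives at r2c3, so r2c3=5.
Step 13. [r1c2∈{2}] only 2 remains possible at r1c2 ⇒ r1c2=2.
Step 14. [r5c3∈{3}] nothing but 3 survives at r5c3, so r5c3=3.
Step 15. [r5c4∈{5}] nothing but 5 survives at r5c4, so r5c4=5.
Step 16. [r3c5∈{1}] r3c5 is down to just 1, so r3c5=1.
Step 17. [r3c6∈{2}] r3c6 has the single candidate 2 ⇒ r3c6=2.
Step 18. [r3c3∈{4}] nothing but 4 survives at r3c3. So r3c3=4.
Step 19. [r6c2∈{6}] r6c2 is down to just 6, so r6c2=6.
Step 20. [r4c4∈{3}] r4c4's peers cover all but 3, so r4c4=3.

Answer: 4 2 6 1 3 5 / 1 3 5 4 2 6 / 3 5 4 6 1 2 / 6 1 2 3 5 4 / 2 4 3 5 6 1 / 5 6 1 2 4 3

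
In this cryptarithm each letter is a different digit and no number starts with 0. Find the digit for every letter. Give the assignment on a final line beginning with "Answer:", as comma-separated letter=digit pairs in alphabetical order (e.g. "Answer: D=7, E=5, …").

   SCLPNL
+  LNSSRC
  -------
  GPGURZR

Step 1. [G] the sum has 7 digits but both addends have 6; that extra leading digit G is the final carry, namely 1, so G=1.
Step 2. [col 1: L + C ≡ R (mod 10)] L=2 is one option consistent with column 1 (L + C ≡ R (mod 10), carry-in 0) — take it ⇒ L=2.
Step 3. [col 1: L + C ≡ R (mod 10)] no forcing yet in column 1 (carry-in 0); R=8 is free and consistent — try it. So R=8.
Step 4. [col 1: L + C ≡ R (mod 10)] in column 1 we have L+C≡R with carry-in 0; given L=2, R=8 and digits 1,2,8 already taken and all letters distinct, that pins C to 6. So C=6.
Step 5. [col 2: N + R ≡ Z (mod 10)] column 2 (N + R ≡ Z (mod 10), carry-in 0) doesn't pin Z yet; pick Z=3 and continue. So Z=3.
Step 6. [col 2: N + R ≡ Z (mod 10)] from column 2 (R=8, Z=3, carry-in 0, digits 1,2,3,6,8 already taken and all letters distinct): N must equal 5 ⇒ N=5.
Step 7. [col 3: P + S ≡ R (mod 10)] S=7 is one option consistent with column 3 (P + S ≡ R (mod 10), carry-in 1) — take it. So S=7.
Step 8. [col 3: P + S ≡ R (mod 10)] column 3 reads P+S+carry(1)=R with S=7, R=8; with digits 1,2,3,5,6,7,8 already taken and all letters distinct, the only value for P is 0 ⇒ P=0.
Step 9. [col 4: L + S ≡ U (mod 10)] column 4: given L=2, S=7, carry-in 0, and digits 0,1,2,3,5,6,7,8 already taken and all letters distinct, L+S≡U (mod 10) forces U=9. So U=9.

Answer: C=6, G=1, L=2, N=5, P=0, R=8, S=7, U=9, Z=3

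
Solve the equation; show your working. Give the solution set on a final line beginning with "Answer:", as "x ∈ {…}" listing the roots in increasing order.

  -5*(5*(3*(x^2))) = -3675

Step 1. [-5*(5*(3*(x^2))) = -3675] -5·(inner) — divide through by -5 ⇒ div: 5*(3*(x^2)) = 735.
Step 2. [5*(3*(x^2)) = 735] LHS = 5·(…); ÷5 both sides. So div: 3*(x^2) = 147.
Step 3. [3*(x^2) = 147] leading coefficient 3: divide by 3, so div: x^2 = 49.
Step 4. [x^2 = 49] LHS squared, RHS 49 ≥ 0: apply √ (±), so sqrt: x = 7 or -7.

Answer: x ∈ {-7, 7}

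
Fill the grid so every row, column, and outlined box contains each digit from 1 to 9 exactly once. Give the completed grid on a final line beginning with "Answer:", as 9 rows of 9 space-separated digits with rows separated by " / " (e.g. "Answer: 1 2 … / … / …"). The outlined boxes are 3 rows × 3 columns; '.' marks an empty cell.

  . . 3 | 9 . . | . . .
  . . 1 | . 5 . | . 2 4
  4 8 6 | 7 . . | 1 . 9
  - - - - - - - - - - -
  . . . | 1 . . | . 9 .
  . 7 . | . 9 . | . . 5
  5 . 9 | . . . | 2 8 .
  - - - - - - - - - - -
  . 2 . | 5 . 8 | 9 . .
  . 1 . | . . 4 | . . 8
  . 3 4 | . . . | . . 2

Step 1. [r9c4∈{6}] only 6 remains possible at r9c4 ⇒ r9c4=6.
Step 2. [r7c3∈{7}] r7c3 has the single candidate 7. So r7c3=7.
Step 3. [r1c5∈{1,2,4,6,8}] across row 1, 4 lands solely at r1c5 ⇒ r1c5=4.
Step 4. [r4c5∈{2,3,6,7,8}] in col 5, 8 fits only at r4c5 ⇒ r4c5=8.
Step 5. [r6c5∈{3,6,7}] across col 5, 6 lands solely at r6c5 ⇒ r6c5=6.
Step 6. [r3c8∈{3,5}] in row 3, 5 fits only at r3c8, so r3c8=5.
Step 7. [r2c7∈{3,6,7,8}] r2c7 is the only open cell in box 3 admitting 3 ⇒ r2c7=3.
Step 8. [r7c1∈{6}] r7c1 has the single candidate 6 ⇒ r7c1=6.
Step 9. [r1c1∈{2,7}] box 1 places 2 nowhere but r1c1 ⇒ r1c1=2.
Step 10. [r6c9∈{1,3,7}] across row 6, 1 lands solely at r6c9, so r6c9=1.
Step 11. [r7c9∈{3}] nothing but 3 survives at r7c9, so r7c9=3.
Step 12. [r5c8∈{3,4,6}] r5c8 is the only open cell in col 8 admitting 3, so r5c8=3.
Step 13. [r5c7∈{4,6}] r5c7 is the only open cell in row 5 admitting 6, so r5c7=6.
Step 14. [r5c6∈{2}] only 2 remains possible at r5c6. So r5c6=2.
Step 15. [r9c6∈{1,7,9}] in col 6, 9 fits only at r9c6 ⇒ r9c6=9.
Step 16. [r4c9∈{7}] r4c9's peers cover all but 7 ⇒ r4c9=7.
Step 17. [r3c6∈{3}] r3c6 is down to just 3, so r3c6=3.
Step 18. [r8c5∈{2,3,7}] across col 5, 3 lands solely at r8c5, so r8c5=3.
Step 19. [r9c5∈{1,7}] 7 has one home in col 5: r9c5 ⇒ r9c5=7.
Step 20. [r8c8∈{6,7}] across row 8, 6 lands solely at r8c8. So r8c8=6.
Step 21. [r6c2∈{4}] r6c2 is down to just 4, so r6c2=4.
Step 22. [r8c7∈{5,7}] row 8 places 7 nowhere but r8c7. So r8c7=7.
Step 23. [r2c2∈{9}] r2c2 is down to just 9. So r2c2=9.
Step 24. [r5c1∈{1,8}] 1 has one home in row 5: r5c1 ⇒ r5c1=1.
Step 25. [r7c5∈{1}] r7c5 is down to just 1. So r7c5=1.
Step 26. [r1c6∈{1,6}] row 1 places 1 nowhere but r1c6 ⇒ r1c6=1.
Step 27. [r2c6∈{6}] r2c6's peers cover all but 6. So r2c6=6.
Step 28. [r8c4∈{2}] r8c4 is down to just 2 ⇒ r8c4=2.
Step 29. [r5c4∈{4}] nothing but 4 survives at r5c4, so r5c4=4.
Step 30. [r7c8∈{4}] r7c8 is down to just 4 ⇒ r7c8=4.
Step 31. [r4c6∈{5}] r4c6 has the single candidate 5, so r4c6=5.
Step 32. [r9c8∈{1}] r9c8's peers cover all but 1 ⇒ r9c8=1.
Step 33. [r9c1∈{8}] only 8 remains possible at r9c1, so r9c1=8.
Step 34. [r2c1∈{7}] nothing but 7 survives at r2c1. So r2c1=7.
Step 35. [r8c3∈{5}] nothing but 5 survives at r8c3. So r8c3=5.
Step 36. [r1c2∈{5}] r1c2 has the single candidate 5 ⇒ r1c2=5.
Step 37. [r4c2∈{6}] only 6 remains possible at r4c2, so r4c2=6.
Step 38. [r4c1∈{3}] r4c1's peers cover all but 3. So r4c1=3.
Step 39. [r8c1∈{9}] r8c1 has the single candidate 9. So r8c1=9.
Step 40. [r6c4∈{3}] nothing but 3 survives at r6c4, so r6c4=3.
Step 41. [r3c5∈{2}] nothing but 2 survives at r3c5 ⇒ r3c5=2.
Step 42. [r4c7∈{4}] only 4 remains possible at r4c7. So r4c7=4.
Step 43. [r6c6∈{7}] r6c6's peers cover all but 7, so r6c6=7.
Step 44. [r1c7∈{8}] r1c7 has the single candidate 8. So r1c7=8.
Step 45. [r1c8∈{7}] nothing but 7 survives at r1c8, so r1c8=7.
Step 46. [r9c7∈{5}] nothing but 5 survives at r9c7, so r9c7=5.
Step 47. [r2c4∈{8}] only 8 remains possible at r2c4 ⇒ r2c4=8.
Step 48. [r4c3∈{2}] r4c3 has the single candidate 2. So r4c3=2.
Step 49. [r5c3∈{8}] nothing but 8 survives at r5c3, so r5c3=8.
Step 50. [r1c9∈{6}] r1c9's peers cover all but 6 ⇒ r1c9=6.

Answer: 2 5 3 9 4 1 8 7 6 / 7 9 1 8 5 6 3 2 4 / 4 8 6 7 2 3 1 5 9 / 3 6 2 1 8 5 4 9 7 / 1 7 8 4 9 2 6 3 5 / 5 4 9 3 6 7 2 8 1 / 6 2 7 5 1 8 9 4 3 / 9 1 5 2 3 4 7 6 8 / 8 3 4 6 7 9 5 1 2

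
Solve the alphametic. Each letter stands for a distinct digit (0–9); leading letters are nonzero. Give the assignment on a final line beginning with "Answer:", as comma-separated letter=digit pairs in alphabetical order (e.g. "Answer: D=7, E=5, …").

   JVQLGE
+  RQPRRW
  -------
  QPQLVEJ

Step 1. [col 1: E + W ≡ J (mod 10)] column 1 (E + W ≡ J (mod 10), carry-in 0) doesn't pin E yet; pick E=2 and continue ⇒ E=2.
Step 2. [col 1: E + W ≡ J (mod 10)] column 1 (E + W ≡ J (mod 10), carry-in 0) doesn't pin J yet; pick J=9 and continue, so J=9.
Step 3. [Q] the sum has 7 digits but both addends have 6; that extra leading digit Q is the final carry, namely 1, so Q=1.
Step 4. [col 1: E + W ≡ J (mod 10)] column 1: given E=2, J=9, carry-in 0, and digits 1,2,9 already taken and all letters distinct, E+W≡J (mod 10) forces W=7, so W=7.
Step 5. [col 2: G + R ≡ E (mod 10)] no forcing yet in column 2 (carry-in 0); G=8 is free and consistent — try it ⇒ G=8.
Step 6. [col 2: G + R ≡ E (mod 10)] in column 2 we have G+R≡E with carry-in 0; given G=8, E=2 and digits 1,2,7,8,9 already taken and all letters distinct, that pins R to 4, so R=4.
Step 7. [col 3: L + R ≡ V (mod 10)] L=5 is one option consistent with column 3 (L + R ≡ V (mod 10), carry-in 1) — take it, so L=5.
Step 8. [col 3: L + R ≡ V (mod 10)] column 3: given L=5, R=4, carry-in 1, and digits 1,2,4,5,7,8,9 already taken and all letters distinct, L+R≡V (mod 10) forces V=0 ⇒ V=0.
Step 9. [col 4: Q + P ≡ L (mod 10)] column 4 reads Q+P+carry(1)=L with Q=1, L=5; with digits 0,1,2,4,5,7,8,9 already taken and all letters distinct, the only value for P is 3. So P=3.

Answer: E=2, G=8, J=9, L=5, P=3, Q=1, R=4, V=0, W=7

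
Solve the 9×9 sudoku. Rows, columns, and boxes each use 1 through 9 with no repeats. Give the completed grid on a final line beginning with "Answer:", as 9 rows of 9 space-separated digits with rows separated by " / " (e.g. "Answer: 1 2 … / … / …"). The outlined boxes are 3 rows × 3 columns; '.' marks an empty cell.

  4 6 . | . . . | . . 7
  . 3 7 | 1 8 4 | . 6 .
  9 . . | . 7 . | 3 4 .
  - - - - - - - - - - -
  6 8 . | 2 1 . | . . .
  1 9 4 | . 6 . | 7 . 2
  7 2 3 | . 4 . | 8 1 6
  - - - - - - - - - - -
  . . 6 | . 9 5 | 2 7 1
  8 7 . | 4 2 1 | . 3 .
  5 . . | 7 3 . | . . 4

Step 1. [r1c8∈{2,5,8,9}] in col 8, 2 fits only at r1c8. So r1c8=2.
Step 2. [r4c3∈{5}] r4c3 is down to just 5, so r4c3=5.
Step 3. [r6c4∈{5,9}] 5 has one home in row 6: r6c4. So r6c4=5.
Step 4. [r4c8∈{9}] only 9 remains possible at r4c8 ⇒ r4c8=9.
Step 5. [r1c4∈{3,9}] in col 4, 9 fits only at r1c4, so r1c4=9.
Step 6. [r9c6∈{6,8}] across box 8, 6 lands solely at r9c6, so r9c6=6.
Step 7. [r9c7∈{9}] r9c7 has the single candidate 9. So r9c7=9.
Step 8. [r2c7∈{5}] r2c7's peers cover all but 5, so r2c7=5.
Step 9. [r5c4∈{3,8}] col 4 places 3 nowhere but r5c4. So r5c4=3.
Step 10. [r1c3∈{1,8}] row 1 places 8 nowhere but r1c3 ⇒ r1c3=8.
Step 11. [r9c3∈{1,2}] r9c3 is the only open cell in row 9 admitting 2. So r9c3=2.
Step 12. [r9c2∈{1}] r9c2 is down to just 1, so r9c2=1.
Step 13. [r8c7∈{6}] only 6 remains possible at r8c7, so r8c7=6.
Step 14. [r2c1∈{2}] r2c1's peers cover all but 2, so r2c1=2.
Step 15. [r7c2∈{4}] r7c2 is down to just 4. So r7c2=4.
Step 16. [r3c6∈{2}] r3c6's peers cover all but 2. So r3c6=2.
Step 17. [r3c9∈{8}] r3c9 has the single candidate 8 ⇒ r3c9=8.
Step 18. [r4c7∈{4}] r4c7 is down to just 4, so r4c7=4.
Step 19. [r1c7∈{1}] nothing but 1 survives at r1c7 ⇒ r1c7=1.
Step 20. [r9c8∈{8}] only 8 remains possible at r9c8, so r9c8=8.
Step 21. [r1c6∈{3}] r1c6's peers cover all but 3, so r1c6=3.
Step 22. [r8c9∈{5}] r8c9 has the single candidate 5 ⇒ r8c9=5.
Step 23. [r4c6∈{7}] r4c6 is down to just 7, so r4c6=7.
Step 24. [r3c4∈{6}] r3c4 is down to just 6, so r3c4=6.
Step 25. [r4c9∈{3}] r4c9's peers cover all but 3, so r4c9=3.
Step 26. [r7c1∈{3}] nothing but 3 survives at r7c1. So r7c1=3.
Step 27. [r5c6∈{8}] r5c6 has the single candidate 8 ⇒ r5c6=8.
Step 28. [r3c3∈{1}] r3c3 is down to just 1, so r3c3=1.
Step 29. [r5c8∈{5}] r5c8's peers cover all but 5, so r5c8=5.
Step 30. [r1c5∈{5}] r1c5's peers cover all but 5, so r1c5=5.
Step 31. [r3c2∈{5}] r3c2's peers cover all but 5. So r3c2=5.
Step 32. [r8c3∈{9}] r8c3 is down to just 9, so r8c3=9.
Step 33. [r6c6∈{9}] nothing but 9 survives at r6c6 ⇒ r6c6=9.
Step 34. [r7c4∈{8}] only 8 remains possible at r7c4, so r7c4=8.
Step 35. [r2c9∈{9}] r2c9 is down to just 9 ⇒ r2c9=9.

Answer: 4 6 8 9 5 3 1 2 7 / 2 3 7 1 8 4 5 6 9 / 9 5 1 6 7 2 3 4 8 / 6 8 5 2 1 7 4 9 3 / 1 9 4 3 6 8 7 5 2 / 7 2 3 5 4 9 8 1 6 / 3 4 6 8 9 5 2 7 1 / 8 7 9 4 2 1 6 3 5 / 5 1 2 7 3 6 9 8 4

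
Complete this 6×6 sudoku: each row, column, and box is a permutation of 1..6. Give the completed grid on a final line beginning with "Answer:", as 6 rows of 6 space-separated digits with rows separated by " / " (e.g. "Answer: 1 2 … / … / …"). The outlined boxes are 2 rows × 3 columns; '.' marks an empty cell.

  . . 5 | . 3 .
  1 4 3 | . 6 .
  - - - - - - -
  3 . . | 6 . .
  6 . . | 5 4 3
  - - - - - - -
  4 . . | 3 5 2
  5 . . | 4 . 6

Step 1. [r3c6∈{1}] only 1 remains possible at r3c6, so r3c6=1.
Step 2. [r6c5∈{1}] only 1 remains possible at r6c5. So r6c5=1.
Step 3. [r6c3∈{2}] r6c3's peers cover all but 2, so r6c3=2.
Step 4. [r4c2∈{1,2}] r4c2 is the only open cell in row 4 admitting 2 ⇒ r4c2=2.
Step 5. [r5c2∈{1,6}] in col 2, 1 fits only at r5c2. So r5c2=1.
Step 6. [r2c4∈{2}] only 2 remains possible at r2c4. So r2c4=2.
Step 7. [r3c3∈{4}] r3c3's peers cover all but 4. So r3c3=4.
Step 8. [r5c3∈{6}] r5c3 is down to just 6 ⇒ r5c3=6.
Step 9. [r4c3∈{1}] only 1 remains possible at r4c3. So r4c3=1.
Step 10. [r3c2∈{5}] only 5 remains possible at r3c2 ⇒ r3c2=5.
Step 11. [r1c1∈{2}] r1c1 has the single candidate 2, so r1c1=2.
Step 12. [r3c5∈{2}] nothing but 2 survives at r3c5, so r3c5=2.
Step 13. [r1c2∈{6}] nothing but 6 survives at r1c2, so r1c2=6.
Step 14. [r1c4∈{1}] only 1 remains possible at r1c4, so r1c4=1.
Step 15. [r2c6∈{5}] r2c6 has the single candidate 5. So r2c6=5.
Step 16. [r1c6∈{4}] r1c6 has the single candidate 4 ⇒ r1c6=4.
Step 17. [r6c2∈{3}] r6c2 has the single candidate 3 ⇒ r6c2=3.

Answer: 2 6 5 1 3 4 / 1 4 3 2 6 5 / 3 5 4 6 2 1 / 6 2 1 5 4 3 / 4 1 6 3 5 2 / 5 3 2 4 1 6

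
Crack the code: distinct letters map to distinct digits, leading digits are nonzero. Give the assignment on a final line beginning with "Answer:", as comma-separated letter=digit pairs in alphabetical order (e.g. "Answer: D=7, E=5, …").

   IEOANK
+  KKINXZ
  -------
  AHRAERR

Step 1. [col 1: K + Z ≡ R (mod 10)] column 1 (K + Z ≡ R (mod 10), carry-in 0) doesn't pin Z yet; pick Z=7 and continue, so Z=7.
Step 2. [col 1: K + Z ≡ R (mod 10)] several values work for K in column 1 (K + Z ≡ R (mod 10), carry-in 0); try K=2 ⇒ K=2.
Step 3. [col 1: K + Z ≡ R (mod 10)] column 1 reads K+Z+carry(0)=R with K=2, Z=7; with digits 2,7 already taken and all letters distinct, the only value for R is 9, so R=9.
Step 4. [col 2: N + X ≡ R (mod 10)] N=5 is one option consistent with column 2 (N + X ≡ R (mod 10), carry-in 0) — take it. So N=5.
Step 5. [col 2: N + X ≡ R (mod 10)] in column 2 we have N+X≡R with carry-in 0; given N=5, R=9 and digits 2,5,7,9 already taken and all letters distinct, that pins X to 4, so X=4.
Step 6. [col 3: A + N ≡ E (mod 10)] several values work for E in column 3 (A + N ≡ E (mod 10), carry-in 0); try E=6 ⇒ E=6.
Step 7. [col 3: A + N ≡ E (mod 10)] column 3: given N=5, E=6, carry-in 0, and digits 2,4,5,6,7,9 already taken and all letters distinct, A+N≡E (mod 10) forces A=1, so A=1.
Step 8. [col 4: O + I ≡ A (mod 10)] several values work for O in column 4 (O + I ≡ A (mod 10), carry-in 0); try O=3. So O=3.
Step 9. [col 4: O + I ≡ A (mod 10)] column 4 reads O+I+carry(0)=A with O=3, A=1; with digits 1,2,3,4,5,6,7,9 already taken and all letters distinct, the only value for I is 8 ⇒ I=8.
Step 10. [col 6: I + K ≡ H (mod 10)] column 6: given I=8, K=2, carry-in 0, and digits 1,2,3,4,5,6,7,8,9 already taken and all letters distinct, I+K≡H (mod 10) forces H=0. So H=0.

Answer: A=1, E=6, H=0, I=8, K=2, N=5, O=3, R=9, X=4, Z=7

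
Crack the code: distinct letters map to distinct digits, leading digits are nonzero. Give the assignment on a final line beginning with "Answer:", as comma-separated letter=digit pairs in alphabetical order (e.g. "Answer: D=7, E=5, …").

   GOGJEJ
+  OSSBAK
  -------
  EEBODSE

Step 1. [col 1: J + K ≡ E (mod 10)] J=8 is one option consistent with column 1 (J + K ≡ E (mod 10), carry-in 0) — take it ⇒ J=8.
Step 2. [col 1: J + K ≡ E (mod 10)] no forcing yet in column 1 (carry-in 0); E=1 is free and consistent — try it ⇒ E=1.
Step 3. [col 1: J + K ≡ E (mod 10)] from column 1 (J=8, E=1, carry-in 0, digits 1,8 already taken and all letters distinct): K must equal 3. So K=3.
Step 4. [col 2: E + A ≡ S (mod 10)] no forcing yet in column 2 (carry-in 1); A=5 is free and consistent — try it. So A=5.
Step 5. [col 2: E + A ≡ S (mod 10)] in column 2 we have E+A≡S with carry-in 1; given E=1, A=5 and digits 1,3,5,8 already taken and all letters distinct, that pins S to 7. So S=7.
Step 6. [col 3: J + B ≡ D (mod 10)] several values work for B in column 3 (J + B ≡ D (mod 10), carry-in 0); try B=2. So B=2.
Step 7. [col 3: J + B ≡ D (mod 10)] column 3 reads J+B+carry(0)=D with J=8, B=2; with digits 1,2,3,5,7,8 already taken and all letters distinct, the only value for D is 0, so D=0.
Step 8. [col 4: G + S ≡ O (mod 10)] column 4 reads G+S+carry(1)=O with S=7; with digits 0,1,2,3,5,7,8 already taken and all letters distinct, the only value for G is 6. So G=6.
Step 9. [col 4: G + S ≡ O (mod 10)] column 4: given G=6, S=7, carry-in 1, and digits 0,1,2,3,5,6,7,8 already taken and all letters distinct, G+S≡O (mod 10) forces O=4 ⇒ O=4.

Answer: A=5, B=2, D=0, E=1, G=6, J=8, K=3, O=4, S=7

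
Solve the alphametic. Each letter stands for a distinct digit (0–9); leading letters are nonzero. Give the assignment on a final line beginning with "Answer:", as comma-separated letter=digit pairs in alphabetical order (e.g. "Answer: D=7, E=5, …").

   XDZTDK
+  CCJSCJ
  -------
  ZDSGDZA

Step 1. [col 1: K + J ≡ A (mod 10)] no forcing yet in column 1 (carry-in 0); A=4 is free and consistent — try it, so A=4.
Step 2. [col 1: K + J ≡ A (mod 10)] no forcing yet in column 1 (carry-in 0); K=6 is free and consistent — try it ⇒ K=6.
Step 3. [Z] Z is the leading digit of a 7-digit sum of two 6-digit numbers; the final carry is exactly 1, so Z=1.
Step 4. [col 1: K + J ≡ A (mod 10)] column 1 reads K+J+carry(0)=A with K=6, A=4; with digits 1,4,6 already taken and all letters distinct, the only value for J is 8. So J=8.
Step 5. [col 2: D + C ≡ Z (mod 10)] no forcing yet in column 2 (carry-in 1); C=7 is free and consistent — try it, so C=7.
Step 6. [col 2: D + C ≡ Z (mod 10)] column 2 reads D+C+carry(1)=Z with C=7, Z=1; with digits 1,4,6,7,8 already taken and all letters distinct, the only value for D is 3, so D=3.
Step 7. [col 3: T + S ≡ D (mod 10)] no forcing yet in column 3 (carry-in 1); S=0 is free and consistent — try it. So S=0.
Step 8. [col 3: T + S ≡ D (mod 10)] column 3 reads T+S+carry(1)=D with S=0, D=3; with digits 0,1,3,4,6,7,8 already taken and all letters distinct, the only value for T is 2. So T=2.
Step 9. [col 4: Z + J ≡ G (mod 10)] column 4 reads Z+J+carry(0)=G with Z=1, J=8; with digits 0,1,2,3,4,6,7,8 already taken and all letters distinct, the only value for G is 9, so G=9.
Step 10. [col 6: X + C ≡ D (mod 10)] column 6: given C=7, D=3, carry-in 1, and digits 0,1,2,3,4,6,7,8,9 already taken and all letters distinct, X+C≡D (mod 10) forces X=5 ⇒ X=5.

Answer: A=4, C=7, D=3, G=9, J=8, K=6, S=0, T=2, X=5, Z=1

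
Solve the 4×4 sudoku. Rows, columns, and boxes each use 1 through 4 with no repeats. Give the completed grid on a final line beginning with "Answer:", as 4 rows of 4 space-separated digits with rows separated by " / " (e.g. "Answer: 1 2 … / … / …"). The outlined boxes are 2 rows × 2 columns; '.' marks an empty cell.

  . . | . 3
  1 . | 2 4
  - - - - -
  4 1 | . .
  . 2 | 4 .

Step 1. [r4c1∈{3}] r4c1 has the single candidate 3 ⇒ r4c1=3.
Step 2. [r4c4∈{1}] r4c4 has the single candidate 1. So r4c4=1.
Step 3. [r3c3∈{3}] r3c3 has the single candidate 3, so r3c3=3.
Step 4. [r3c4∈{2}] r3c4 is down to just 2, so r3c4=2.
Step 5. [r2c2∈{3}] only 3 remains possible at r2c2. So r2c2=3.
Step 6. [r1c3∈{1}] r1c3 is down to just 1 ⇒ r1c3=1.
Step 7. [r1c1∈{2}] only 2 remains possible at r1c1. So r1c1=2.
Step 8. [r1c2∈{4}] r1c2 is down to just 4 ⇒ r1c2=4.

Answer: 2 4 1 3 / 1 3 2 4 / 4 1 3 2 / 3 2 4 1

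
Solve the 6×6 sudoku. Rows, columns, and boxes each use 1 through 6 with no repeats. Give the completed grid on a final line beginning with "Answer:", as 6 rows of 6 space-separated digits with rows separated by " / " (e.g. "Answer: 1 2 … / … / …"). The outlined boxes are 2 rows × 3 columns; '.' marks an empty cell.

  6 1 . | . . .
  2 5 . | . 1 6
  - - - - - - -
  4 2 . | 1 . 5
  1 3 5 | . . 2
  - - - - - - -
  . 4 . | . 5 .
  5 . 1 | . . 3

Step 1. [r1c6∈{4}] r1c6 has the single candidate 4 ⇒ r1c6=4.
Step 2. [r1c3∈{3}] only 3 remains possible at r1c3 ⇒ r1c3=3.
Step 3. [r6c2∈{6}] r6c2's peers cover all but 6 ⇒ r6c2=6.
Step 4. [r5c4∈{2,6}] in row 5, 6 fits only at r5c4. So r5c4=6.
Step 5. [r4c5∈{4,6}] 6 has one home in row 4: r4c5, so r4c5=6.
Step 6. [r1c5∈{2}] nothing but 2 survives at r1c5 ⇒ r1c5=2.
Step 7. [r6c5∈{4}] r6c5's peers cover all but 4. So r6c5=4.
Step 8. [r6c4∈{2}] only 2 remains possible at r6c4. So r6c4=2.
Step 9. [r5c1∈{3}] nothing but 3 survives at r5c1. So r5c1=3.
Step 10. [r3c3∈{6}] r3c3 has the single candidate 6. So r3c3=6.
Step 11. [r5c3∈{2}] r5c3 is down to just 2, so r5c3=2.
Step 12. [r2c3∈{4}] r2c3 is down to just 4, so r2c3=4.
Step 13. [r2c4∈{3}] nothing but 3 survives at r2c4. So r2c4=3.
Step 14. [r5c6∈{1}] r5c6 has the single candidate 1, so r5c6=1.
Step 15. [r1c4∈{5}] r1c4 has the single candidate 5. So r1c4=5.
Step 16. [r3c5∈{3}] r3c5 has the single candidate 3, so r3c5=3.
Step 17. [r4c4∈{4}] r4c4 is down to just 4. So r4c4=4.

Answer: 6 1 3 5 2 4 / 2 5 4 3 1 6 / 4 2 6 1 3 5 / 1 3 5 4 6 2 / 3 4 2 6 5 1 / 5 6 1 2 4 3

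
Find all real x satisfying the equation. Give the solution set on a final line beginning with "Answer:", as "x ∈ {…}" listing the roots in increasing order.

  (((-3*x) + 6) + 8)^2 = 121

Step 1. [(((-3*x) + 6) + 8)^2 = 121] 121 ≥ 0, LHS is (·)² — take ±√. So sqrt: ((-3*x) + 6) + 8 = 11 or -11.
Step 2. [((-3*x) + 6) + 8 = 11 or -11] +8 is outermost — subtract 8 both sides ⇒ sub: (-3*x) + 6 = 3 or -19.
Step 3. [(-3*x) + 6 = 3 or -19] peel the +6: subtract 6 from each side ⇒ sub: -3*x = -3 or -25.
Step 4. [-3*x = -3 or -25] leading coefficient -3: divide by -3. So div: x = 1 or 25/3.

Answer: x ∈ {1, 25/3}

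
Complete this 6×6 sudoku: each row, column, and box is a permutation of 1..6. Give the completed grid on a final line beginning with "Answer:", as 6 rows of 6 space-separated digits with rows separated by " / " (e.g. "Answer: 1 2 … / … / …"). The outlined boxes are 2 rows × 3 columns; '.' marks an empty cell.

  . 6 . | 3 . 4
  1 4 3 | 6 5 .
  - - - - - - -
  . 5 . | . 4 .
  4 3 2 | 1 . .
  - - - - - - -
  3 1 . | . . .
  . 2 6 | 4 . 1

Step 1. [r4c5∈{6}] r4c5's peers cover all but 6. So r4c5=6.
Step 2. [r5c5∈{2}] r5c5 has the single candidate 2, so r5c5=2.
Step 3. [r1c3∈{5}] r1c3 is down to just 5. So r1c3=5.
Step 4. [r3c4∈{2}] r3c4 is down to just 2 ⇒ r3c4=2.
Step 5. [r4c6∈{5}] only 5 remains possible at r4c6. So r4c6=5.
Step 6. [r6c5∈{3}] only 3 remains possible at r6c5 ⇒ r6c5=3.
Step 7. [r5c3∈{4}] only 4 remains possible at r5c3 ⇒ r5c3=4.
Step 8. [r2c6∈{2}] only 2 remains possible at r2c6, so r2c6=2.
Step 9. [r1c5∈{1}] only 1 remains possible at r1c5. So r1c5=1.
Step 10. [r6c1∈{5}] r6c1 has the single candidate 5. So r6c1=5.
Step 11. [r1c1∈{2}] nothing but 2 survives at r1c1, so r1c1=2.
Step 12. [r5c6∈{6}] only 6 remains possible at r5c6. So r5c6=6.
Step 13. [r3c6∈{3}] r3c6's peers cover all but 3, so r3c6=3.
Step 14. [r3c1∈{6}] only 6 remains possible at r3c1 ⇒ r3c1=6.
Step 15. [r5c4∈{5}] r5c4 has the single candidate 5 ⇒ r5c4=5.
Step 16. [r3c3∈{1}] r3c3 is down to just 1 ⇒ r3c3=1.

Answer: 2 6 5 3 1 4 / 1 4 3 6 5 2 / 6 5 1 2 4 3 / 4 3 2 1 6 5 / 3 1 4 5 2 6 / 5 2 6 4 3 1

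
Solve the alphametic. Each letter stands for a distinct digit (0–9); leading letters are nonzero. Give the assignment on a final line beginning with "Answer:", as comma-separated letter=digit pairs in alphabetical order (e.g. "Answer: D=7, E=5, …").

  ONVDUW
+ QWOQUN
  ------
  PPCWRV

Step 1. [col 1: W + N ≡ V (mod 10)] no forcing yet in column 1 (carry-in 0); N=7 is free and consistent — try it, so N=7.
Step 2. [col 1: W + N ≡ V (mod 10)] no forcing yet in column 1 (carry-in 0); W=1 is free and consistent — try it ⇒ W=1.
Step 3. [col 1: W + N ≡ V (mod 10)] column 1 reads W+N+carry(0)=V with W=1, N=7; with digits 1,7 already taken and all letters distinct, the only value for V is 8. So V=8.
Step 4. [col 2: U + U ≡ R (mod 10)] several values work for U in column 2 (U + U ≡ R (mod 10), carry-in 0); try U=5. So U=5.
Step 5. [col 2: U + U ≡ R (mod 10)] from column 2 (U=5, carry-in 0, digits 1,5,7,8 already taken and all letters distinct): R must equal 0. So R=0.
Step 6. [col 3: D + Q ≡ W (mod 10)] no forcing yet in column 3 (carry-in 1); Q=6 is free and consistent — try it, so Q=6.
Step 7. [col 3: D + Q ≡ W (mod 10)] column 3: given Q=6, W=1, carry-in 1, and digits 0,1,5,6,7,8 already taken and all letters distinct, D+Q≡W (mod 10) forces D=4. So D=4.
Step 8. [col 4: V + O ≡ C (mod 10)] in column 4 we have V+O≡C with carry-in 1; given V=8 and digits 0,1,4,5,6,7,8 already taken and all letters distinct, that pins C to 2 ⇒ C=2.
Step 9. [col 4: V + O ≡ C (mod 10)] column 4: given V=8, C=2, carry-in 1, and digits 0,1,2,4,5,6,7,8 already taken and all letters distinct, V+O≡C (mod 10) forces O=3, so O=3.
Step 10. [col 5: N + W ≡ P (mod 10)] column 5 reads N+W+carry(1)=P with N=7, W=1; with digits 0,1,2,3,4,5,6,7,8 already taken and all letters distinct, the only value for P is 9. So P=9.

Answer: C=2, D=4, N=7, O=3, P=9, Q=6, R=0, U=5, V=8, W=1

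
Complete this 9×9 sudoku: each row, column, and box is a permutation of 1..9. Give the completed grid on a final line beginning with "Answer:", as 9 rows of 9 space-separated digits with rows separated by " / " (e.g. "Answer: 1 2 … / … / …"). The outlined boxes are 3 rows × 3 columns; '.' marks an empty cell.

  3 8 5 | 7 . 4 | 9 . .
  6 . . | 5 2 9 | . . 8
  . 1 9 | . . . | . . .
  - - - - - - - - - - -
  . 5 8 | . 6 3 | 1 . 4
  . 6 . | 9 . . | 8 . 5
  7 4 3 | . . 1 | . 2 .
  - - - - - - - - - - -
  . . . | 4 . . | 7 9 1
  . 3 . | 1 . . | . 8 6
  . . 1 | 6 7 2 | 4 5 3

Step 1. [r3c1∈{2,4}] across box 1, 2 lands solely at r3c1, so r3c1=2.
Step 2. [r8c6∈{5}] r8c6 is down to just 5, so r8c6=5.
Step 3. [r2c8∈{1,3,4,7}] 1 has one home in row 2: r2c8. So r2c8=1.
Step 4. [r3c4∈{3,8}] r3c4 is the only open cell in col 4 admitting 3, so r3c4=3.
Step 5. [r3c5∈{8}] r3c5 has the single candidate 8 ⇒ r3c5=8.
Step 6. [r8c3∈{2,4,7}] in row 8, 7 fits only at r8c3, so r8c3=7.
Step 7. [r3c8∈{4,6,7}] r3c8 is the only open cell in row 3 admitting 4 ⇒ r3c8=4.
Step 8. [r4c1∈{9}] r4c1's peers cover all but 9. So r4c1=9.
Step 9. [r5c8∈{3,7}] r5c8 is the only open cell in row 5 admitting 3. So r5c8=3.
Step 10. [r1c8∈{6}] r1c8's peers cover all but 6 ⇒ r1c8=6.
Step 11. [r5c3∈{2}] r5c3 is down to just 2. So r5c3=2.
Step 12. [r7c1∈{5,8}] across row 7, 5 lands solely at r7c1 ⇒ r7c1=5.
Step 13. [r6c5∈{5}] only 5 remains possible at r6c5 ⇒ r6c5=5.
Step 14. [r6c4∈{8}] r6c4 has the single candidate 8. So r6c4=8.
Step 15. [r3c7∈{5}] nothing but 5 survives at r3c7 ⇒ r3c7=5.
Step 16. [r2c3∈{4}] r2c3 has the single candidate 4. So r2c3=4.
Step 17. [r7c6∈{8}] nothing but 8 survives at r7c6, so r7c6=8.
Step 18. [r2c7∈{3}] r2c7 has the single candidate 3. So r2c7=3.
Step 19. [r7c5∈{3}] r7c5 has the single candidate 3, so r7c5=3.
Step 20. [r4c4∈{2}] r4c4's peers cover all but 2. So r4c4=2.
Step 21. [r3c6∈{6}] r3c6's peers cover all but 6. So r3c6=6.
Step 22. [r9c2∈{9}] r9c2's peers cover all but 9 ⇒ r9c2=9.
Step 23. [r2c2∈{7}] r2c2 is down to just 7 ⇒ r2c2=7.
Step 24. [r4c8∈{7}] r4c8 is down to just 7 ⇒ r4c8=7.
Step 25. [r5c6∈{7}] only 7 remains possible at r5c6. So r5c6=7.
Step 26. [r8c5∈{9}] r8c5 is down to just 9 ⇒ r8c5=9.
Step 27. [r9c1∈{8}] nothing but 8 survives at r9c1. So r9c1=8.
Step 28. [r7c3∈{6}] r7c3 has the single candidate 6, so r7c3=6.
Step 29. [r1c5∈{1}] r1c5 is down to just 1. So r1c5=1.
Step 30. [r6c7∈{6}] r6c7 is down to just 6 ⇒ r6c7=6.
Step 31. [r7c2∈{2}] r7c2's peers cover all but 2 ⇒ r7c2=2.
Step 32. [r1c9∈{2}] r1c9's peers cover all but 2 ⇒ r1c9=2.
Step 33. [r5c5∈{4}] r5c5 is down to just 4 ⇒ r5c5=4.
Step 34. [r5c1∈{1}] r5c1 has the single candidate 1, so r5c1=1.
Step 35. [r8c7∈{2}] only 2 remains possible at r8c7. So r8c7=2.
Step 36. [r3c9∈{7}] only 7 remains possible at r3c9. So r3c9=7.
Step 37. [r6c9∈{9}] r6c9 is down to just 9, so r6c9=9.
Step 38. [r8c1∈{4}] only 4 remains possible at r8c1 ⇒ r8c1=4.

Answer: 3 8 5 7 1 4 9 6 2 / 6 7 4 5 2 9 3 1 8 / 2 1 9 3 8 6 5 4 7 / 9 5 8 2 6 3 1 7 4 / 1 6 2 9 4 7 8 3 5 / 7 4 3 8 5 1 6 2 9 / 5 2 6 4 3 8 7 9 1 / 4 3 7 1 9 5 2 8 6 / 8 9 1 6 7 2 4 5 3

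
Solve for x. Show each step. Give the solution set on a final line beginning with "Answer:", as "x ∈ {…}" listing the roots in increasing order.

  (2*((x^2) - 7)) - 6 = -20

Step 1. [(2*((x^2) - 7)) - 6 = -20] -6 is outermost — add 6 both sides, so sub: 2*((x^2) - 7) = -14.
Step 2. [2*((x^2) - 7) = -14] divide by the outer 2, so div: (x^2) - 7 = -7.
Step 3. [(x^2) - 7 = -7] 7 comes off first (add 7), so sub: x^2 = 0.
Step 4. [x^2 = 0] LHS squared, RHS 0 ≥ 0: apply √ (±) ⇒ sqrt: x = 0.

Answer: x ∈ {0}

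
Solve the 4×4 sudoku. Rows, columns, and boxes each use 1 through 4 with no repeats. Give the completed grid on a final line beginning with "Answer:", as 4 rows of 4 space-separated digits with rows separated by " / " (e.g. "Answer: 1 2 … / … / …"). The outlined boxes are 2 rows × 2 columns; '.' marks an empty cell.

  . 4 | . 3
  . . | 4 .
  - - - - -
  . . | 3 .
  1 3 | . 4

Step 1. [r1c1∈{2}] nothing but 2 survives at r1c1, so r1c1=2.
Step 2. [r2c4∈{1,2}] 2 has one home in row 2: r2c4, so r2c4=2.
Step 3. [r2c1∈{3}] r2c1 has the single candidate 3. So r2c1=3.
Step 4. [r3c2∈{2}] nothing but 2 survives at r3c2 ⇒ r3c2=2.
Step 5. [r3c4∈{1}] r3c4's peers cover all but 1. So r3c4=1.
Step 6. [r1c3∈{1}] r1c3's peers cover all but 1 ⇒ r1c3=1.
Step 7. [r3c1∈{4}] only 4 remains possible at r3c1, so r3c1=4.
Step 8. [r4c3∈{2}] r4c3 is down to just 2 ⇒ r4c3=2.
Step 9. [r2c2∈{1}] r2c2's peers cover all but 1, so r2c2=1.

Answer: 2 4 1 3 / 3 1 4 2 / 4 2 3 1 / 1 3 2 4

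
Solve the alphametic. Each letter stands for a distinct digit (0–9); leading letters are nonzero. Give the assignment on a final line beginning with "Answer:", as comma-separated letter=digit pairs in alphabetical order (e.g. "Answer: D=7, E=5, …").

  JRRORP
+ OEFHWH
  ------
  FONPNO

Step 1. [col 1: P + H ≡ O (mod 10)] P=8 is one option consistent with column 1 (P + H ≡ O (mod 10), carry-in 0) — take it, so P=8.
Step 2. [col 1: P + H ≡ O (mod 10)] H=5 is one option consistent with column 1 (P + H ≡ O (mod 10), carry-in 0) — take it, so H=5.
Step 3. [col 1: P + H ≡ O (mod 10)] in column 1 we have P+H≡O with carry-in 0; given P=8, H=5 and digits 5,8 already taken and all letters distinct, that pins O to 3. So O=3.
Step 4. [col 2: R + W ≡ N (mod 10)] W=6 is one option consistent with column 2 (R + W ≡ N (mod 10), carry-in 1) — take it ⇒ W=6.
Step 5. [col 2: R + W ≡ N (mod 10)] R=2 is one option consistent with column 2 (R + W ≡ N (mod 10), carry-in 1) — take it ⇒ R=2.
Step 6. [col 2: R + W ≡ N (mod 10)] column 2 reads R+W+carry(1)=N with R=2, W=6; with digits 2,3,5,6,8 already taken and all letters distinct, the only value for N is 9, so N=9.
Step 7. [col 4: R + F ≡ N (mod 10)] in column 4 we have R+F≡N with carry-in 0; given R=2, N=9 and digits 2,3,5,6,8,9 already taken and all letters distinct, that pins F to 7. So F=7.
Step 8. [col 5: R + E ≡ O (mod 10)] column 5: given R=2, O=3, carry-in 0, and digits 2,3,5,6,7,8,9 already taken and all letters distinct, R+E≡O (mod 10) forces E=1. So E=1.
Step 9. [col 6: J + O ≡ F (mod 10)] column 6: given O=3, F=7, carry-in 0, and digits 1,2,3,5,6,7,8,9 already taken and all letters distinct, J+O≡F (mod 10) forces J=4 ⇒ J=4.

Answer: E=1, F=7, H=5, J=4, N=9, O=3, P=8, R=2, W=6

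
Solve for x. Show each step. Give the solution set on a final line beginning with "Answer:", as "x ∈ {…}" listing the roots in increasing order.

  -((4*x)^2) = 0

Step 1. [-((4*x)^2) = 0] LHS negated; negate both sides ⇒ neg: (4*x)^2 = 0.
Step 2. [(4*x)^2 = 0] LHS squared, RHS 0 ≥ 0: apply √ (±) ⇒ sqrt: 4*x = 0.
Step 3. [4*x = 0] 4 out front; divide by 4 ⇒ div: x = 0.

Answer: x ∈ {0}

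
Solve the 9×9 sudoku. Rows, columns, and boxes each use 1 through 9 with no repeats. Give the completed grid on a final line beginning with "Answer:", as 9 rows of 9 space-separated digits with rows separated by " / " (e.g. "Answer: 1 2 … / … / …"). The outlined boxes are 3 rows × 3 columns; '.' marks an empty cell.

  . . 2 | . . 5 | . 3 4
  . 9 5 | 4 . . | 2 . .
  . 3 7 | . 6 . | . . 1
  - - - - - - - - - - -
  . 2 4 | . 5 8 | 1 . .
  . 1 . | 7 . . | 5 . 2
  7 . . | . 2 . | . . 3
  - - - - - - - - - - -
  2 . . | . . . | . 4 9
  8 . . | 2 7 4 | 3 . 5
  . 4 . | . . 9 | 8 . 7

Step 1. [r8c2∈{6}] r8c2 has the single candidate 6 ⇒ r8c2=6.
Step 2. [r4c9∈{6}] nothing but 6 survives at r4c9 ⇒ r4c9=6.
Step 3. [r3c7∈{9}] r3c7 is down to just 9 ⇒ r3c7=9.
Step 4. [r3c4∈{8}] nothing but 8 survives at r3c4, so r3c4=8.
Step 5. [r7c7∈{6}] r7c7 is down to just 6. So r7c7=6.
Step 6. [r9c1∈{1,3,5}] across col 1, 5 lands solely at r9c1 ⇒ r9c1=5.
Step 7. [r8c3∈{1,9}] in row 8, 9 fits only at r8c3, so r8c3=9.
Step 8. [r2c8∈{6,7,8}] col 8 places 6 nowhere but r2c8, so r2c8=6.
Step 9. [r9c4∈{1,3,6}] 6 has one home in row 9: r9c4 ⇒ r9c4=6.
Step 10. [r2c1∈{1}] only 1 remains possible at r2c1 ⇒ r2c1=1.
Step 11. [r2c5∈{3}] r2c5 has the single candidate 3, so r2c5=3.
Step 12. [r9c5∈{1}] r9c5 is down to just 1 ⇒ r9c5=1.
Step 13. [r7c6∈{3}] r7c6 is down to just 3 ⇒ r7c6=3.
Step 14. [r5c6∈{6}] r5c6 has the single candidate 6, so r5c6=6.
Step 15. [r1c5∈{9}] r1c5 has the single candidate 9. So r1c5=9.
Step 16. [r4c4∈{3,9}] col 4 places 3 nowhere but r4c4, so r4c4=3.
Step 17. [r6c4∈{1,9}] col 4 places 9 nowhere but r6c4 ⇒ r6c4=9.
Step 18. [r6c8∈{8}] r6c8's peers cover all but 8. So r6c8=8.
Step 19. [r4c1∈{9}] r4c1's peers cover all but 9 ⇒ r4c1=9.
Step 20. [r9c3∈{3}] r9c3 is down to just 3 ⇒ r9c3=3.
Step 21. [r2c6∈{7}] nothing but 7 survives at r2c6. So r2c6=7.
Step 22. [r6c7∈{4}] only 4 remains possible at r6c7. So r6c7=4.
Step 23. [r1c4∈{1}] only 1 remains possible at r1c4. So r1c4=1.
Step 24. [r6c6∈{1}] r6c6 is down to just 1. So r6c6=1.
Step 25. [r6c3∈{6}] r6c3's peers cover all but 6 ⇒ r6c3=6.
Step 26. [r7c4∈{5}] nothing but 5 survives at r7c4, so r7c4=5.
Step 27. [r7c3∈{1}] only 1 remains possible at r7c3, so r7c3=1.
Step 28. [r8c8∈{1}] r8c8 has the single candidate 1 ⇒ r8c8=1.
Step 29. [r2c9∈{8}] r2c9's peers cover all but 8. So r2c9=8.
Step 30. [r1c2∈{8}] r1c2's peers cover all but 8, so r1c2=8.
Step 31. [r5c8∈{9}] r5c8 is down to just 9 ⇒ r5c8=9.
Step 32. [r5c5∈{4}] only 4 remains possible at r5c5, so r5c5=4.
Step 33. [r3c1∈{4}] only 4 remains possible at r3c1. So r3c1=4.
Step 34. [r5c1∈{3}] r5c1 is down to just 3, so r5c1=3.
Step 35. [r6c2∈{5}] r6c2 is down to just 5 ⇒ r6c2=5.
Step 36. [r7c2∈{7}] only 7 remains possible at r7c2. So r7c2=7.
Step 37. [r3c8∈{5}] r3c8 has the single candidate 5. So r3c8=5.
Step 38. [r5c3∈{8}] only 8 remains possible at r5c3 ⇒ r5c3=8.
Step 39. [r1c7∈{7}] r1c7 has the single candidate 7. So r1c7=7.
Step 40. [r9c8∈{2}] r9c8 has the single candidate 2, so r9c8=2.
Step 41. [r3c6∈{2}] r3c6's peers cover all but 2, so r3c6=2.
Step 42. [r4c8∈{7}] r4c8's peers cover all but 7. So r4c8=7.
Step 43. [r7c5∈{8}] r7c5 is down to just 8 ⇒ r7c5=8.
Step 44. [r1c1∈{6}] r1c1 has the single candidate 6, so r1c1=6.

Answer: 6 8 2 1 9 5 7 3 4 / 1 9 5 4 3 7 2 6 8 / 4 3 7 8 6 2 9 5 1 / 9 2 4 3 5 8 1 7 6 / 3 1 8 7 4 6 5 9 2 / 7 5 6 9 2 1 4 8 3 / 2 7 1 5 8 3 6 4 9 / 8 6 9 2 7 4 3 1 5 / 5 4 3 6 1 9 8 2 7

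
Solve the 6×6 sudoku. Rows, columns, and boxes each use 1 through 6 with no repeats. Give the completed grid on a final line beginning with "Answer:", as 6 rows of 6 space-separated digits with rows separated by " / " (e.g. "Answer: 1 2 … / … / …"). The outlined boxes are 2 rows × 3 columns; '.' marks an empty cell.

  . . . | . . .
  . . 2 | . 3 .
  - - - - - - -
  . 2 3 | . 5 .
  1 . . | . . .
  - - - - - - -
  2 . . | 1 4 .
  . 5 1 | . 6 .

Step 1. [r1c5∈{1,2}] col 5 places 1 nowhere but r1c5 ⇒ r1c5=1.
Step 2. [r6c1∈{3,4}] 4 has one home in row 6: r6c1. So r6c1=4.
Step 3. [r3c1∈{6}] only 6 remains possible at r3c1 ⇒ r3c1=6.
Step 4. [r3c4∈{4}] only 4 remains possible at r3c4. So r3c4=4.
Step 5. [r2c1∈{5}] r2c1 has the single candidate 5. So r2c1=5.
Step 6. [r2c4∈{6}] only 6 remains possible at r2c4. So r2c4=6.
Step 7. [r5c2∈{3,6}] r5c2 is the only open cell in box 5 admitting 3 ⇒ r5c2=3.
Step 8. [r4c2∈{4}] r4c2 is down to just 4, so r4c2=4.
Step 9. [r4c5∈{2}] only 2 remains possible at r4c5, so r4c5=2.
Step 10. [r1c3∈{4,6}] in col 3, 4 fits only at r1c3, so r1c3=4.
Step 11. [r4c4∈{3}] r4c4 has the single candidate 3 ⇒ r4c4=3.
Step 12. [r6c4∈{2}] only 2 remains possible at r6c4. So r6c4=2.
Step 13. [r1c4∈{5}] r1c4 is down to just 5, so r1c4=5.
Step 14. [r1c1∈{3}] only 3 remains possible at r1c1, so r1c1=3.
Step 15. [r5c3∈{6}] only 6 remains possible at r5c3 ⇒ r5c3=6.
Step 16. [r4c6∈{6}] nothing but 6 survives at r4c6. So r4c6=6.
Step 17. [r1c2∈{6}] nothing but 6 survives at r1c2. So r1c2=6.
Step 18. [r2c2∈{1}] nothing but 1 survives at r2c2 ⇒ r2c2=1.
Step 19. [r2c6∈{4}] r2c6 is down to just 4 ⇒ r2c6=4.
Step 20. [r1c6∈{2}] r1c6 is down to just 2 ⇒ r1c6=2.
Step 21. [r3c6∈{1}] only 1 remains possible at r3c6. So r3c6=1.
Step 22. [r4c3∈{5}] r4c3 is down to just 5. So r4c3=5.
Step 23. [r6c6∈{3}] r6c6's peers cover all but 3. So r6c6=3.
Step 24. [r5c6∈{5}] nothing but 5 survives at r5c6. So r5c6=5.

Answer: 3 6 4 5 1 2 / 5 1 2 6 3 4 / 6 2 3 4 5 1 / 1 4 5 3 2 6 / 2 3 6 1 4 5 / 4 5 1 2 6 3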